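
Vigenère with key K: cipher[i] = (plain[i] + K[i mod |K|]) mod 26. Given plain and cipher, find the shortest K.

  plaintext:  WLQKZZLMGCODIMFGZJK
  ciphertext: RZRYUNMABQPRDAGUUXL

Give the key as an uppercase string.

VOBO

  i= 0: R-W = 21 → V
  i= 1: Z-L = 14 → O
  i= 2: R-Q =  1 → B
  i= 3: Y-K = 14 → O
  i= 4: U-Z = 21 → V
  i= 5: N-Z = 14 → O
  i= 6: M-L =  1 → B
  i= 7: A-M = 14 → O
  i= 8: B-G = 21 → V
  i= 9: Q-C = 14 → O
  i=10: P-O =  1 → B
  i=11: R-D = 14 → O
  i=12: D-I = 21 → V
  i=13: A-M = 14 → O
  i=14: G-F =  1 → B
  i=15: U-G = 14 → O
  i=16: U-Z = 21 → V
  i=17: X-J = 14 → O
  i=18: L-K =  1 → B
  shifts repeat with period 4: VOBO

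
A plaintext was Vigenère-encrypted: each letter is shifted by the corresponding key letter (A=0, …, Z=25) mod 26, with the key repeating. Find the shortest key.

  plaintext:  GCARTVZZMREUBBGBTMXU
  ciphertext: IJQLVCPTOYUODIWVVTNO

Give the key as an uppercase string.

CHQU

  i= 0: I-G =  2 → C
  i= 1: J-C =  7 → H
  i= 2: Q-A = 16 → Q
  i= 3: L-R = 20 → U
  i= 4: V-T =  2 → C
  i= 5: C-V =  7 → H
  i= 6: P-Z = 16 → Q
  i= 7: T-Z = 20 → U
  i= 8: O-M =  2 → C
  i= 9: Y-R =  7 → H
  i=10: U-E = 16 → Q
  i=11: O-U = 20 → U
  i=12: D-B =  2 → C
  i=13: I-B =  7 → H
  i=14: W-G = 16 → Q
  i=15: V-B = 20 → U
  i=16: V-T =  2 → C
  i=17: T-M =  7 → H
  i=18: N-X = 16 → Q
  i=19: O-U = 20 → U
  shifts repeat with period 4: CHQU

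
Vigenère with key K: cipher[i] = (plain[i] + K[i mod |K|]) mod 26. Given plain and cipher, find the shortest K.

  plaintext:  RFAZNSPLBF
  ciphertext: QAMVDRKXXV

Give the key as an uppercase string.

ZVMWQ

  i= 0: Q-R = 25 → Z
  i= 1: A-F = 21 → V
  i= 2: M-A = 12 → M
  i= 3: V-Z = 22 → W
  i= 4: D-N = 16 → Q
  i= 5: R-S = 25 → Z
  i= 6: K-P = 21 → V
  i= 7: X-L = 12 → M
  i= 8: X-B = 22 → W
  i= 9: V-F = 16 → Q
  shifts repeat with period 5: ZVMWQ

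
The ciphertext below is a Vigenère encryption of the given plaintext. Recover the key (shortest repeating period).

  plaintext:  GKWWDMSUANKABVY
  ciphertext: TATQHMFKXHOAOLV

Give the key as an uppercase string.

NQXUEA

  i= 0: T-G = 13 → N
  i= 1: A-K = 16 → Q
  i= 2: T-W = 23 → X
  i= 3: Q-W = 20 → U
  i= 4: H-D =  4 → E
  i= 5: M-M =  0 → A
  i= 6: F-S = 13 → N
  i= 7: K-U = 16 → Q
  i= 8: X-A = 23 → X
  i= 9: H-N = 20 → U
  i=10: O-K =  4 → E
  i=11: A-A =  0 → A
  i=12: O-B = 13 → N
  i=13: L-V = 16 → Q
  i=14: V-Y = 23 → X
  shifts repeat with period 6: NQXUEA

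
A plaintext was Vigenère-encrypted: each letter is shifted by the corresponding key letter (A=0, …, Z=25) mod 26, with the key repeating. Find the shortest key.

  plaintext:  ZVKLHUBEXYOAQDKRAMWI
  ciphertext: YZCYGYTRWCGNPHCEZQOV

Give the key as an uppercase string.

ZESN

  i= 0: Y-Z = 25 → Z
  i= 1: Z-V =  4 → E
  i= 2: C-K = 18 → S
  i= 3: Y-L = 13 → N
  i= 4: G-H = 25 → Z
  i= 5: Y-U =  4 → E
  i= 6: T-B = 18 → S
  i= 7: R-E = 13 → N
  i= 8: W-X = 25 → Z
  i= 9: C-Y =  4 → E
  i=10: G-O = 18 → S
  i=11: N-A = 13 → N
  i=12: P-Q = 25 → Z
  i=13: H-D =  4 → E
  i=14: C-K = 18 → S
  i=15: E-R = 13 → N
  i=16: Z-A = 25 → Z
  i=17: Q-M =  4 → E
  i=18: O-W = 18 → S
  i=19: V-I = 13 → N
  shifts repeat with period 4: ZESN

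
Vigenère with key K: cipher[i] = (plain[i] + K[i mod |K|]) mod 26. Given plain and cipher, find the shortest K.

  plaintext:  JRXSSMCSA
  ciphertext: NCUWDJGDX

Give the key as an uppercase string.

  i= 0: N-J =  4 → E
  i= 1: C-R = 11 → L
  i= 2: U-X = 23 → X
  i= 3: W-S =  4 → E
  i= 4: D-S = 11 → L
  i= 5: J-M = 23 → X
  i= 6: G-C =  4 → E
  i= 7: D-S = 11 → L
  i= 8: X-A = 23 → X
  shifts repeat with period 3: ELX

ELX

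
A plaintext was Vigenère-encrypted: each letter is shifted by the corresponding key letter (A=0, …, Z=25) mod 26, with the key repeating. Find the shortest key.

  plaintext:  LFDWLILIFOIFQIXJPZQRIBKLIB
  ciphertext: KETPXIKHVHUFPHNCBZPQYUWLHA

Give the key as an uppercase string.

ZZQTMA

  i= 0: K-L = 25 → Z
  i= 1: E-F = 25 → Z
  i= 2: T-D = 16 → Q
  i= 3: P-W = 19 → T
  i= 4: X-L = 12 → M
  i= 5: I-I =  0 → A
  i= 6: K-L = 25 → Z
  i= 7: H-I = 25 → Z
  i= 8: V-F = 16 → Q
  i= 9: H-O = 19 → T
  i=10: U-I = 12 → M
  i=11: F-F =  0 → A
  i=12: P-Q = 25 → Z
  i=13: H-I = 25 → Z
  i=14: N-X = 16 → Q
  i=15: C-J = 19 → T
  i=16: B-P = 12 → M
  i=17: Z-Z =  0 → A
  i=18: P-Q = 25 → Z
  i=19: Q-R = 25 → Z
  i=20: Y-I = 16 → Q
  i=21: U-B = 19 → T
  i=22: W-K = 12 → M
  i=23: L-L =  0 → A
  i=24: H-I = 25 → Z
  i=25: A-B = 25 → Z
  shifts repeat with period 6: ZZQTMA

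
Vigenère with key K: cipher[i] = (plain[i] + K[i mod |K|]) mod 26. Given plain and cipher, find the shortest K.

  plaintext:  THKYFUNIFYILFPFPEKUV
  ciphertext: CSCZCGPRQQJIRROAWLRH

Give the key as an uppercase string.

JLSBXMC

  i= 0: C-T =  9 → J
  i= 1: S-H = 11 → L
  i= 2: C-K = 18 → S
  i= 3: Z-Y =  1 → B
  i= 4: C-F = 23 → X
  i= 5: G-U = 12 → M
  i= 6: P-N =  2 → C
  i= 7: R-I =  9 → J
  i= 8: Q-F = 11 → L
  i= 9: Q-Y = 18 → S
  i=10: J-I =  1 → B
  i=11: I-L = 23 → X
  i=12: R-F = 12 → M
  i=13: R-P =  2 → C
  i=14: O-F =  9 → J
  i=15: A-P = 11 → L
  i=16: W-E = 18 → S
  i=17: L-K =  1 → B
  i=18: R-U = 23 → X
  i=19: H-V = 12 → M
  shifts repeat with period 7: JLSBXMC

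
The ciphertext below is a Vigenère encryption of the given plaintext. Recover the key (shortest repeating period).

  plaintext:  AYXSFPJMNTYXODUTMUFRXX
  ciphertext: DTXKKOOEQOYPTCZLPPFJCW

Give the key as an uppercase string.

  i= 0: D-A =  3 → D
  i= 1: T-Y = 21 → V
  i= 2: X-X =  0 → A
  i= 3: K-S = 18 → S
  i= 4: K-F =  5 → F
  i= 5: O-P = 25 → Z
  i= 6: O-J =  5 → F
  i= 7: E-M = 18 → S
  i= 8: Q-N =  3 → D
  i= 9: O-T = 21 → V
  i=10: Y-Y =  0 → A
  i=11: P-X = 18 → S
  i=12: T-O =  5 → F
  i=13: C-D = 25 → Z
  i=14: Z-U =  5 → F
  i=15: L-T = 18 → S
  i=16: P-M =  3 → D
  i=17: P-U = 21 → V
  i=18: F-F =  0 → A
  i=19: J-R = 18 → S
  i=20: C-X =  5 → F
  i=21: W-X = 25 → Z
  shifts repeat with period 8: DVASFZFS

DVASFZFS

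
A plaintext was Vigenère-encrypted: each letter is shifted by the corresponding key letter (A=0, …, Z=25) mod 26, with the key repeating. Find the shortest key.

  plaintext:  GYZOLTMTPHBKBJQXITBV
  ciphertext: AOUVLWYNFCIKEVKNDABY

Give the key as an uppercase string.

  i= 0: A-G = 20 → U
  i= 1: O-Y = 16 → Q
  i= 2: U-Z = 21 → V
  i= 3: V-O =  7 → H
  i= 4: L-L =  0 → A
  i= 5: W-T =  3 → D
  i= 6: Y-M = 12 → M
  i= 7: N-T = 20 → U
  i= 8: F-P = 16 → Q
  i= 9: C-H = 21 → V
  i=10: I-B =  7 → H
  i=11: K-K =  0 → A
  i=12: E-B =  3 → D
  i=13: V-J = 12 → M
  i=14: K-Q = 20 → U
  i=15: N-X = 16 → Q
  i=16: D-I = 21 → V
  i=17: A-T =  7 → H
  i=18: B-B =  0 → A
  i=19: Y-V =  3 → D
  shifts repeat with period 7: UQVHADM

UQVHADM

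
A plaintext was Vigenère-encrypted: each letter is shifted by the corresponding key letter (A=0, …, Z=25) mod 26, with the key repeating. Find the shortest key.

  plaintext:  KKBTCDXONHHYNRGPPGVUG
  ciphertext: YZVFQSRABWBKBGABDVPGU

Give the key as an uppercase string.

  i= 0: Y-K = 14 → O
  i= 1: Z-K = 15 → P
  i= 2: V-B = 20 → U
  i= 3: F-T = 12 → M
  i= 4: Q-C = 14 → O
  i= 5: S-D = 15 → P
  i= 6: R-X = 20 → U
  i= 7: A-O = 12 → M
  i= 8: B-N = 14 → O
  i= 9: W-H = 15 → P
  i=10: B-H = 20 → U
  i=11: K-Y = 12 → M
  i=12: B-N = 14 → O
  i=13: G-R = 15 → P
  i=14: A-G = 20 → U
  i=15: B-P = 12 → M
  i=16: D-P = 14 → O
  i=17: V-G = 15 → P
  i=18: P-V = 20 → U
  i=19: G-U = 12 → M
  i=20: U-G = 14 → O
  shifts repeat with period 4: OPUM

OPUM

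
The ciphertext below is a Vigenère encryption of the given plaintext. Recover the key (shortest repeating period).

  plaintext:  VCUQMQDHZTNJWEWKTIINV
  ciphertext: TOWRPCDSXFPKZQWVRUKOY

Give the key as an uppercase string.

  i= 0: T-V = 24 → Y
  i= 1: O-C = 12 → M
  i= 2: W-U =  2 → C
  i= 3: R-Q =  1 → B
  i= 4: P-M =  3 → D
  i= 5: C-Q = 12 → M
  i= 6: D-D =  0 → A
  i= 7: S-H = 11 → L
  i= 8: X-Z = 24 → Y
  i= 9: F-T = 12 → M
  i=10: P-N =  2 → C
  i=11: K-J =  1 → B
  i=12: Z-W =  3 → D
  i=13: Q-E = 12 → M
  i=14: W-W =  0 → A
  i=15: V-K = 11 → L
  i=16: R-T = 24 → Y
  i=17: U-I = 12 → M
  i=18: K-I =  2 → C
  i=19: O-N =  1 → B
  i=20: Y-V =  3 → D
  shifts repeat with period 8: YMCBDMAL

YMCBDMAL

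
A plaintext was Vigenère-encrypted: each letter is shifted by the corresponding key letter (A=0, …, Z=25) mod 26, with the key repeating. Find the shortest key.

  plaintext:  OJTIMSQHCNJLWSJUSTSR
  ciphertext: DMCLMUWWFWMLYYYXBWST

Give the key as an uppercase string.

PDJDACG

  i= 0: D-O = 15 → P
  i= 1: M-J =  3 → D
  i= 2: C-T =  9 → J
  i= 3: L-I =  3 → D
  i= 4: M-M =  0 → A
  i= 5: U-S =  2 → C
  i= 6: W-Q =  6 → G
  i= 7: W-H = 15 → P
  i= 8: F-C =  3 → D
  i= 9: W-N =  9 → J
  i=10: M-J =  3 → D
  i=11: L-L =  0 → A
  i=12: Y-W =  2 → C
  i=13: Y-S =  6 → G
  i=14: Y-J = 15 → P
  i=15: X-U =  3 → D
  i=16: B-S =  9 → J
  i=17: W-T =  3 → D
  i=18: S-S =  0 → A
  i=19: T-R =  2 → C
  shifts repeat with period 7: PDJDACG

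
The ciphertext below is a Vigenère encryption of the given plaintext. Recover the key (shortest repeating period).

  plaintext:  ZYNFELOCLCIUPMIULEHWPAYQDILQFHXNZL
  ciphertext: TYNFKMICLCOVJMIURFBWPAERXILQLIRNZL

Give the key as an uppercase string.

  i= 0: T-Z = 20 → U
  i= 1: Y-Y =  0 → A
  i= 2: N-N =  0 → A
  i= 3: F-F =  0 → A
  i= 4: K-E =  6 → G
  i= 5: M-L =  1 → B
  i= 6: I-O = 20 → U
  i= 7: C-C =  0 → A
  i= 8: L-L =  0 → A
  i= 9: C-C =  0 → A
  i=10: O-I =  6 → G
  i=11: V-U =  1 → B
  i=12: J-P = 20 → U
  i=13: M-M =  0 → A
  i=14: I-I =  0 → A
  i=15: U-U =  0 → A
  i=16: R-L =  6 → G
  i=17: F-E =  1 → B
  i=18: B-H = 20 → U
  i=19: W-W =  0 → A
  i=20: P-P =  0 → A
  i=21: A-A =  0 → A
  i=22: E-Y =  6 → G
  i=23: R-Q =  1 → B
  i=24: X-D = 20 → U
  i=25: I-I =  0 → A
  i=26: L-L =  0 → A
  i=27: Q-Q =  0 → A
  i=28: L-F =  6 → G
  i=29: I-H =  1 → B
  i=30: R-X = 20 → U
  i=31: N-N =  0 → A
  i=32: Z-Z =  0 → A
  i=33: L-L =  0 → A
  shifts repeat with period 6: UAAAGB

UAAAGB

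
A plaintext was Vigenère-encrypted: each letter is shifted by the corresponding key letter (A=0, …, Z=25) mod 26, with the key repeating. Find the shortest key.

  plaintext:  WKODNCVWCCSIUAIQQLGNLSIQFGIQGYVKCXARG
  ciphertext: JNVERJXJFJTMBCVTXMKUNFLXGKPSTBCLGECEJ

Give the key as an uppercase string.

  i= 0: J-W = 13 → N
  i= 1: N-K =  3 → D
  i= 2: V-O =  7 → H
  i= 3: E-D =  1 → B
  i= 4: R-N =  4 → E
  i= 5: J-C =  7 → H
  i= 6: X-V =  2 → C
  i= 7: J-W = 13 → N
  i= 8: F-C =  3 → D
  i= 9: J-C =  7 → H
  i=10: T-S =  1 → B
  i=11: M-I =  4 → E
  i=12: B-U =  7 → H
  i=13: C-A =  2 → C
  i=14: V-I = 13 → N
  i=15: T-Q =  3 → D
  i=16: X-Q =  7 → H
  i=17: M-L =  1 → B
  i=18: K-G =  4 → E
  i=19: U-N =  7 → H
  i=20: N-L =  2 → C
  i=21: F-S = 13 → N
  i=22: L-I =  3 → D
  i=23: X-Q =  7 → H
  i=24: G-F =  1 → B
  i=25: K-G =  4 → E
  i=26: P-I =  7 → H
  i=27: S-Q =  2 → C
  i=28: T-G = 13 → N
  i=29: B-Y =  3 → D
  i=30: C-V =  7 → H
  i=31: L-K =  1 → B
  i=32: G-C =  4 → E
  i=33: E-X =  7 → H
  i=34: C-A =  2 → C
  i=35: E-R = 13 → N
  i=36: J-G =  3 → D
  shifts repeat with period 7: NDHBEHC

NDHBEHC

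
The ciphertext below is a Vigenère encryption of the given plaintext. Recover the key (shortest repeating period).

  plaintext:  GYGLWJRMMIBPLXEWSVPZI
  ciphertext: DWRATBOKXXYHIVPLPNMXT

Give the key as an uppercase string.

XYLPXS

  i= 0: D-G = 23 → X
  i= 1: W-Y = 24 → Y
  i= 2: R-G = 11 → L
  i= 3: A-L = 15 → P
  i= 4: T-W = 23 → X
  i= 5: B-J = 18 → S
  i= 6: O-R = 23 → X
  i= 7: K-M = 24 → Y
  i= 8: X-M = 11 → L
  i= 9: X-I = 15 → P
  i=10: Y-B = 23 → X
  i=11: H-P = 18 → S
  i=12: I-L = 23 → X
  i=13: V-X = 24 → Y
  i=14: P-E = 11 → L
  i=15: L-W = 15 → P
  i=16: P-S = 23 → X
  i=17: N-V = 18 → S
  i=18: M-P = 23 → X
  i=19: X-Z = 24 → Y
  i=20: T-I = 11 → L
  shifts repeat with period 6: XYLPXS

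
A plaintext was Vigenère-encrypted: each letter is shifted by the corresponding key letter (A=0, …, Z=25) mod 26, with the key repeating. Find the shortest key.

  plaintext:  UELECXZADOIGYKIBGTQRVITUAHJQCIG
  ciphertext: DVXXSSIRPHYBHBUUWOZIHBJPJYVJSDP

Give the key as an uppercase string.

  i= 0: D-U =  9 → J
  i= 1: V-E = 17 → R
  i= 2: X-L = 12 → M
  i= 3: X-E = 19 → T
  i= 4: S-C = 16 → Q
  i= 5: S-X = 21 → V
  i= 6: I-Z =  9 → J
  i= 7: R-A = 17 → R
  i= 8: P-D = 12 → M
  i= 9: H-O = 19 → T
  i=10: Y-I = 16 → Q
  i=11: B-G = 21 → V
  i=12: H-Y =  9 → J
  i=13: B-K = 17 → R
  i=14: U-I = 12 → M
  i=15: U-B = 19 → T
  i=16: W-G = 16 → Q
  i=17: O-T = 21 → V
  i=18: Z-Q =  9 → J
  i=19: I-R = 17 → R
  i=20: H-V = 12 → M
  i=21: B-I = 19 → T
  i=22: J-T = 16 → Q
  i=23: P-U = 21 → V
  i=24: J-A =  9 → J
  i=25: Y-H = 17 → R
  i=26: V-J = 12 → M
  i=27: J-Q = 19 → T
  i=28: S-C = 16 → Q
  i=29: D-I = 21 → V
  i=30: P-G =  9 → J
  shifts repeat with period 6: JRMTQV

JRMTQV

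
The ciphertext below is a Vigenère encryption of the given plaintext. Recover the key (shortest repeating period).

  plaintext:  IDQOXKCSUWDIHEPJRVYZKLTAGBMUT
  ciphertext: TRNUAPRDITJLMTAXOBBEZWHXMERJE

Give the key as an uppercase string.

LOXGDFP

  i= 0: T-I = 11 → L
  i= 1: R-D = 14 → O
  i= 2: N-Q = 23 → X
  i= 3: U-O =  6 → G
  i= 4: A-X =  3 → D
  i= 5: P-K =  5 → F
  i= 6: R-C = 15 → P
  i= 7: D-S = 11 → L
  i= 8: I-U = 14 → O
  i= 9: T-W = 23 → X
  i=10: J-D =  6 → G
  i=11: L-I =  3 → D
  i=12: M-H =  5 → F
  i=13: T-E = 15 → P
  i=14: A-P = 11 → L
  i=15: X-J = 14 → O
  i=16: O-R = 23 → X
  i=17: B-V =  6 → G
  i=18: B-Y =  3 → D
  i=19: E-Z =  5 → F
  i=20: Z-K = 15 → P
  i=21: W-L = 11 → L
  i=22: H-T = 14 → O
  i=23: X-A = 23 → X
  i=24: M-G =  6 → G
  i=25: E-B =  3 → D
  i=26: R-M =  5 → F
  i=27: J-U = 15 → P
  i=28: E-T = 11 → L
  shifts repeat with period 7: LOXGDFP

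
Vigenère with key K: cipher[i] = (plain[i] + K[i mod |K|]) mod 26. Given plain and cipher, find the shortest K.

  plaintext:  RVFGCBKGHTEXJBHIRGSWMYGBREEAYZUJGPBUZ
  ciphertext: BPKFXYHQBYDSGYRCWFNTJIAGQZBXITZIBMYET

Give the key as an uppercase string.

  i= 0: B-R = 10 → K
  i= 1: P-V = 20 → U
  i= 2: K-F =  5 → F
  i= 3: F-G = 25 → Z
  i= 4: X-C = 21 → V
  i= 5: Y-B = 23 → X
  i= 6: H-K = 23 → X
  i= 7: Q-G = 10 → K
  i= 8: B-H = 20 → U
  i= 9: Y-T =  5 → F
  i=10: D-E = 25 → Z
  i=11: S-X = 21 → V
  i=12: G-J = 23 → X
  i=13: Y-B = 23 → X
  i=14: R-H = 10 → K
  i=15: C-I = 20 → U
  i=16: W-R =  5 → F
  i=17: F-G = 25 → Z
  i=18: N-S = 21 → V
  i=19: T-W = 23 → X
  i=20: J-M = 23 → X
  i=21: I-Y = 10 → K
  i=22: A-G = 20 → U
  i=23: G-B =  5 → F
  i=24: Q-R = 25 → Z
  i=25: Z-E = 21 → V
  i=26: B-E = 23 → X
  i=27: X-A = 23 → X
  i=28: I-Y = 10 → K
  i=29: T-Z = 20 → U
  i=30: Z-U =  5 → F
  i=31: I-J = 25 → Z
  i=32: B-G = 21 → V
  i=33: M-P = 23 → X
  i=34: Y-B = 23 → X
  i=35: E-U = 10 → K
  i=36: T-Z = 20 → U
  shifts repeat with period 7: KUFZVXX

KUFZVXX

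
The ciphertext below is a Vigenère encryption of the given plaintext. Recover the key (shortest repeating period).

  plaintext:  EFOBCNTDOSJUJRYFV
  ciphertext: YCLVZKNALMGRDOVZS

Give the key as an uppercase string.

  i= 0: Y-E = 20 → U
  i= 1: C-F = 23 → X
  i= 2: L-O = 23 → X
  i= 3: V-B = 20 → U
  i= 4: Z-C = 23 → X
  i= 5: K-N = 23 → X
  i= 6: N-T = 20 → U
  i= 7: A-D = 23 → X
  i= 8: L-O = 23 → X
  i= 9: M-S = 20 → U
  i=10: G-J = 23 → X
  i=11: R-U = 23 → X
  i=12: D-J = 20 → U
  i=13: O-R = 23 → X
  i=14: V-Y = 23 → X
  i=15: Z-F = 20 → U
  i=16: S-V = 23 → X
  shifts repeat with period 3: UXX

UXX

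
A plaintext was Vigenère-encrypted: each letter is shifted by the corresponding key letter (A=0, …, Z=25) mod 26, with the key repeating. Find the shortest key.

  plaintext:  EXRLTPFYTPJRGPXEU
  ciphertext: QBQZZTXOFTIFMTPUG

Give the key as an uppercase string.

  i= 0: Q-E = 12 → M
  i= 1: B-X =  4 → E
  i= 2: Q-R = 25 → Z
  i= 3: Z-L = 14 → O
  i= 4: Z-T =  6 → G
  i= 5: T-P =  4 → E
  i= 6: X-F = 18 → S
  i= 7: O-Y = 16 → Q
  i= 8: F-T = 12 → M
  i= 9: T-P =  4 → E
  i=10: I-J = 25 → Z
  i=11: F-R = 14 → O
  i=12: M-G =  6 → G
  i=13: T-P =  4 → E
  i=14: P-X = 18 → S
  i=15: U-E = 16 → Q
  i=16: G-U = 12 → M
  shifts repeat with period 8: MEZOGESQ

MEZOGESQ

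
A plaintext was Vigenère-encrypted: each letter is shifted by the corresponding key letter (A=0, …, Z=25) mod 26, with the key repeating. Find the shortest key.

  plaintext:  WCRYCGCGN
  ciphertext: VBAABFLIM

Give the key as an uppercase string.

  i= 0: V-W = 25 → Z
  i= 1: B-C = 25 → Z
  i= 2: A-R =  9 → J
  i= 3: A-Y =  2 → C
  i= 4: B-C = 25 → Z
  i= 5: F-G = 25 → Z
  i= 6: L-C =  9 → J
  i= 7: I-G =  2 → C
  i= 8: M-N = 25 → Z
  shifts repeat with period 4: ZZJC

ZZJC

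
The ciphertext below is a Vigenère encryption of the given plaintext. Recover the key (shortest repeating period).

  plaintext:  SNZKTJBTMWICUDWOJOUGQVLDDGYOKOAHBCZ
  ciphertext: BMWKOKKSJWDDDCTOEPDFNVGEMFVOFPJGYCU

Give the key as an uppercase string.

JZXAVB

  i= 0: B-S =  9 → J
  i= 1: M-N = 25 → Z
  i= 2: W-Z = 23 → X
  i= 3: K-K =  0 → A
  i= 4: O-T = 21 → V
  i= 5: K-J =  1 → B
  i= 6: K-B =  9 → J
  i= 7: S-T = 25 → Z
  i= 8: J-M = 23 → X
  i= 9: W-W =  0 → A
  i=10: D-I = 21 → V
  i=11: D-C =  1 → B
  i=12: D-U =  9 → J
  i=13: C-D = 25 → Z
  i=14: T-W = 23 → X
  i=15: O-O =  0 → A
  i=16: E-J = 21 → V
  i=17: P-O =  1 → B
  i=18: D-U =  9 → J
  i=19: F-G = 25 → Z
  i=20: N-Q = 23 → X
  i=21: V-V =  0 → A
  i=22: G-L = 21 → V
  i=23: E-D =  1 → B
  i=24: M-D =  9 → J
  i=25: F-G = 25 → Z
  i=26: V-Y = 23 → X
  i=27: O-O =  0 → A
  i=28: F-K = 21 → V
  i=29: P-O =  1 → B
  i=30: J-A =  9 → J
  i=31: G-H = 25 → Z
  i=32: Y-B = 23 → X
  i=33: C-C =  0 → A
  i=34: U-Z = 21 → V
  shifts repeat with period 6: JZXAVB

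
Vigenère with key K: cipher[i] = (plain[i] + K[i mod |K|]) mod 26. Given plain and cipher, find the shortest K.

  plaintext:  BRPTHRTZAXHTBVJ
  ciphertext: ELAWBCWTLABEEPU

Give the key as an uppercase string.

  i= 0: E-B =  3 → D
  i= 1: L-R = 20 → U
  i= 2: A-P = 11 → L
  i= 3: W-T =  3 → D
  i= 4: B-H = 20 → U
  i= 5: C-R = 11 → L
  i= 6: W-T =  3 → D
  i= 7: T-Z = 20 → U
  i= 8: L-A = 11 → L
  i= 9: A-X =  3 → D
  i=10: B-H = 20 → U
  i=11: E-T = 11 → L
  i=12: E-B =  3 → D
  i=13: P-V = 20 → U
  i=14: U-J = 11 → L
  shifts repeat with period 3: DUL

DUL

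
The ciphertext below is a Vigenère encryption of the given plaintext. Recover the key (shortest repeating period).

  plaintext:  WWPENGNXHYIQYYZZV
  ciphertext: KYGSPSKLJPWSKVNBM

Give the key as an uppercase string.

  i= 0: K-W = 14 → O
  i= 1: Y-W =  2 → C
  i= 2: G-P = 17 → R
  i= 3: S-E = 14 → O
  i= 4: P-N =  2 → C
  i= 5: S-G = 12 → M
  i= 6: K-N = 23 → X
  i= 7: L-X = 14 → O
  i= 8: J-H =  2 → C
  i= 9: P-Y = 17 → R
  i=10: W-I = 14 → O
  i=11: S-Q =  2 → C
  i=12: K-Y = 12 → M
  i=13: V-Y = 23 → X
  i=14: N-Z = 14 → O
  i=15: B-Z =  2 → C
  i=16: M-V = 17 → R
  shifts repeat with period 7: OCROCMX

OCROCMX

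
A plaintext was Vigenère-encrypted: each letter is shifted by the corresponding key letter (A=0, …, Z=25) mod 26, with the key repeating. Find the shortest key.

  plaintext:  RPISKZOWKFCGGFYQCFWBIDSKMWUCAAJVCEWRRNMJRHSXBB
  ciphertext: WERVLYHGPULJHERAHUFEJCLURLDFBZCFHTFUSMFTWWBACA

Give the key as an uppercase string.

FPJDBZTK

  i= 0: W-R =  5 → F
  i= 1: E-P = 15 → P
  i= 2: R-I =  9 → J
  i= 3: V-S =  3 → D
  i= 4: L-K =  1 → B
  i= 5: Y-Z = 25 → Z
  i= 6: H-O = 19 → T
  i= 7: G-W = 10 → K
  i= 8: P-K =  5 → F
  i= 9: U-F = 15 → P
  i=10: L-C =  9 → J
  i=11: J-G =  3 → D
  i=12: H-G =  1 → B
  i=13: E-F = 25 → Z
  i=14: R-Y = 19 → T
  i=15: A-Q = 10 → K
  i=16: H-C =  5 → F
  i=17: U-F = 15 → P
  i=18: F-W =  9 → J
  i=19: E-B =  3 → D
  i=20: J-I =  1 → B
  i=21: C-D = 25 → Z
  i=22: L-S = 19 → T
  i=23: U-K = 10 → K
  i=24: R-M =  5 → F
  i=25: L-W = 15 → P
  i=26: D-U =  9 → J
  i=27: F-C =  3 → D
  i=28: B-A =  1 → B
  i=29: Z-A = 25 → Z
  i=30: C-J = 19 → T
  i=31: F-V = 10 → K
  i=32: H-C =  5 → F
  i=33: T-E = 15 → P
  i=34: F-W =  9 → J
  i=35: U-R =  3 → D
  i=36: S-R =  1 → B
  i=37: M-N = 25 → Z
  i=38: F-M = 19 → T
  i=39: T-J = 10 → K
  i=40: W-R =  5 → F
  i=41: W-H = 15 → P
  i=42: B-S =  9 → J
  i=43: A-X =  3 → D
  i=44: C-B =  1 → B
  i=45: A-B = 25 → Z
  shifts repeat with period 8: FPJDBZTK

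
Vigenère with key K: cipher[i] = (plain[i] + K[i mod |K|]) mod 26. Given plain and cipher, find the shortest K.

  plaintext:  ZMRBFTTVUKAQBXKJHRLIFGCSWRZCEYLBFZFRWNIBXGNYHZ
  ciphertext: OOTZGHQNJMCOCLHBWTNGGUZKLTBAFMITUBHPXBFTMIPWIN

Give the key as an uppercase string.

  i= 0: O-Z = 15 → P
  i= 1: O-M =  2 → C
  i= 2: T-R =  2 → C
  i= 3: Z-B = 24 → Y
  i= 4: G-F =  1 → B
  i= 5: H-T = 14 → O
  i= 6: Q-T = 23 → X
  i= 7: N-V = 18 → S
  i= 8: J-U = 15 → P
  i= 9: M-K =  2 → C
  i=10: C-A =  2 → C
  i=11: O-Q = 24 → Y
  i=12: C-B =  1 → B
  i=13: L-X = 14 → O
  i=14: H-K = 23 → X
  i=15: B-J = 18 → S
  i=16: W-H = 15 → P
  i=17: T-R =  2 → C
  i=18: N-L =  2 → C
  i=19: G-I = 24 → Y
  i=20: G-F =  1 → B
  i=21: U-G = 14 → O
  i=22: Z-C = 23 → X
  i=23: K-S = 18 → S
  i=24: L-W = 15 → P
  i=25: T-R =  2 → C
  i=26: B-Z =  2 → C
  i=27: A-C = 24 → Y
  i=28: F-E =  1 → B
  i=29: M-Y = 14 → O
  i=30: I-L = 23 → X
  i=31: T-B = 18 → S
  i=32: U-F = 15 → P
  i=33: B-Z =  2 → C
  i=34: H-F =  2 → C
  i=35: P-R = 24 → Y
  i=36: X-W =  1 → B
  i=37: B-N = 14 → O
  i=38: F-I = 23 → X
  i=39: T-B = 18 → S
  i=40: M-X = 15 → P
  i=41: I-G =  2 → C
  i=42: P-N =  2 → C
  i=43: W-Y = 24 → Y
  i=44: I-H =  1 → B
  i=45: N-Z = 14 → O
  shifts repeat with period 8: PCCYBOXS

PCCYBOXS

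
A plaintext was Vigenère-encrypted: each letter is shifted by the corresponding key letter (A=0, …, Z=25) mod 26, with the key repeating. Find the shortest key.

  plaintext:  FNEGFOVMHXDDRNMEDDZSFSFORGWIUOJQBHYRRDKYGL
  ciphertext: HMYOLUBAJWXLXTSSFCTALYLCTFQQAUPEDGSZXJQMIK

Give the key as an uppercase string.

CZUIGGGO

  i= 0: H-F =  2 → C
  i= 1: M-N = 25 → Z
  i= 2: Y-E = 20 → U
  i= 3: O-G =  8 → I
  i= 4: L-F =  6 → G
  i= 5: U-O =  6 → G
  i= 6: B-V =  6 → G
  i= 7: A-M = 14 → O
  i= 8: J-H =  2 → C
  i= 9: W-X = 25 → Z
  i=10: X-D = 20 → U
  i=11: L-D =  8 → I
  i=12: X-R =  6 → G
  i=13: T-N =  6 → G
  i=14: S-M =  6 → G
  i=15: S-E = 14 → O
  i=16: F-D =  2 → C
  i=17: C-D = 25 → Z
  i=18: T-Z = 20 → U
  i=19: A-S =  8 → I
  i=20: L-F =  6 → G
  i=21: Y-S =  6 → G
  i=22: L-F =  6 → G
  i=23: C-O = 14 → O
  i=24: T-R =  2 → C
  i=25: F-G = 25 → Z
  i=26: Q-W = 20 → U
  i=27: Q-I =  8 → I
  i=28: A-U =  6 → G
  i=29: U-O =  6 → G
  i=30: P-J =  6 → G
  i=31: E-Q = 14 → O
  i=32: D-B =  2 → C
  i=33: G-H = 25 → Z
  i=34: S-Y = 20 → U
  i=35: Z-R =  8 → I
  i=36: X-R =  6 → G
  i=37: J-D =  6 → G
  i=38: Q-K =  6 → G
  i=39: M-Y = 14 → O
  i=40: I-G =  2 → C
  i=41: K-L = 25 → Z
  shifts repeat with period 8: CZUIGGGO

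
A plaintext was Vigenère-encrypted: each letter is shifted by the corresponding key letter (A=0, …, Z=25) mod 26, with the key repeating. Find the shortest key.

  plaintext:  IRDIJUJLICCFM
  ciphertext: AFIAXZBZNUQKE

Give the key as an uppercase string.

  i= 0: A-I = 18 → S
  i= 1: F-R = 14 → O
  i= 2: I-D =  5 → F
  i= 3: A-I = 18 → S
  i= 4: X-J = 14 → O
  i= 5: Z-U =  5 → F
  i= 6: B-J = 18 → S
  i= 7: Z-L = 14 → O
  i= 8: N-I =  5 → F
  i= 9: U-C = 18 → S
  i=10: Q-C = 14 → O
  i=11: K-F =  5 → F
  i=12: E-M = 18 → S
  shifts repeat with period 3: SOF

SOF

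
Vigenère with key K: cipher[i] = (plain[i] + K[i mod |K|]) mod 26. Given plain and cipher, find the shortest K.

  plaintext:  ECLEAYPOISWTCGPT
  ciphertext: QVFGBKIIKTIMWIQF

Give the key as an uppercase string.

  i= 0: Q-E = 12 → M
  i= 1: V-C = 19 → T
  i= 2: F-L = 20 → U
  i= 3: G-E =  2 → C
  i= 4: B-A =  1 → B
  i= 5: K-Y = 12 → M
  i= 6: I-P = 19 → T
  i= 7: I-O = 20 → U
  i= 8: K-I =  2 → C
  i= 9: T-S =  1 → B
  i=10: I-W = 12 → M
  i=11: M-T = 19 → T
  i=12: W-C = 20 → U
  i=13: I-G =  2 → C
  i=14: Q-P =  1 → B
  i=15: F-T = 12 → M
  shifts repeat with period 5: MTUCB

MTUCB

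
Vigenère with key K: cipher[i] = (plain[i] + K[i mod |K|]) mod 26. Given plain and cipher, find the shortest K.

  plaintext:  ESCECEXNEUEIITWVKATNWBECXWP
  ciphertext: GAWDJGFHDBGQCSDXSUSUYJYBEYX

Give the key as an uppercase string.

CIUZH

  i= 0: G-E =  2 → C
  i= 1: A-S =  8 → I
  i= 2: W-C = 20 → U
  i= 3: D-E = 25 → Z
  i= 4: J-C =  7 → H
  i= 5: G-E =  2 → C
  i= 6: F-X =  8 → I
  i= 7: H-N = 20 → U
  i= 8: D-E = 25 → Z
  i= 9: B-U =  7 → H
  i=10: G-E =  2 → C
  i=11: Q-I =  8 → I
  i=12: C-I = 20 → U
  i=13: S-T = 25 → Z
  i=14: D-W =  7 → H
  i=15: X-V =  2 → C
  i=16: S-K =  8 → I
  i=17: U-A = 20 → U
  i=18: S-T = 25 → Z
  i=19: U-N =  7 → H
  i=20: Y-W =  2 → C
  i=21: J-B =  8 → I
  i=22: Y-E = 20 → U
  i=23: B-C = 25 → Z
  i=24: E-X =  7 → H
  i=25: Y-W =  2 → C
  i=26: X-P =  8 → I
  shifts repeat with period 5: CIUZH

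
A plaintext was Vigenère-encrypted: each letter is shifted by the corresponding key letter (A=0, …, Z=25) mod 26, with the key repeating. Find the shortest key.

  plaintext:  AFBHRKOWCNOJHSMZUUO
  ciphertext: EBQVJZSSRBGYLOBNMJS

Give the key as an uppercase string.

  i= 0: E-A =  4 → E
  i= 1: B-F = 22 → W
  i= 2: Q-B = 15 → P
  i= 3: V-H = 14 → O
  i= 4: J-R = 18 → S
  i= 5: Z-K = 15 → P
  i= 6: S-O =  4 → E
  i= 7: S-W = 22 → W
  i= 8: R-C = 15 → P
  i= 9: B-N = 14 → O
  i=10: G-O = 18 → S
  i=11: Y-J = 15 → P
  i=12: L-H =  4 → E
  i=13: O-S = 22 → W
  i=14: B-M = 15 → P
  i=15: N-Z = 14 → O
  i=16: M-U = 18 → S
  i=17: J-U = 15 → P
  i=18: S-O =  4 → E
  shifts repeat with period 6: EWPOSP

EWPOSP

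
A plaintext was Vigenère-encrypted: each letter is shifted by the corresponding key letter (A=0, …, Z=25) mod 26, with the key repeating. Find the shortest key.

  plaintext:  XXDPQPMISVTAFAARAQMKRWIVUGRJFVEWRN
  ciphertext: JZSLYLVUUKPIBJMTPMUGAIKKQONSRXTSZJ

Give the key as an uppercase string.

  i= 0: J-X = 12 → M
  i= 1: Z-X =  2 → C
  i= 2: S-D = 15 → P
  i= 3: L-P = 22 → W
  i= 4: Y-Q =  8 → I
  i= 5: L-P = 22 → W
  i= 6: V-M =  9 → J
  i= 7: U-I = 12 → M
  i= 8: U-S =  2 → C
  i= 9: K-V = 15 → P
  i=10: P-T = 22 → W
  i=11: I-A =  8 → I
  i=12: B-F = 22 → W
  i=13: J-A =  9 → J
  i=14: M-A = 12 → M
  i=15: T-R =  2 → C
  i=16: P-A = 15 → P
  i=17: M-Q = 22 → W
  i=18: U-M =  8 → I
  i=19: G-K = 22 → W
  i=20: A-R =  9 → J
  i=21: I-W = 12 → M
  i=22: K-I =  2 → C
  i=23: K-V = 15 → P
  i=24: Q-U = 22 → W
  i=25: O-G =  8 → I
  i=26: N-R = 22 → W
  i=27: S-J =  9 → J
  i=28: R-F = 12 → M
  i=29: X-V =  2 → C
  i=30: T-E = 15 → P
  i=31: S-W = 22 → W
  i=32: Z-R =  8 → I
  i=33: J-N = 22 → W
  shifts repeat with period 7: MCPWIWJ

MCPWIWJ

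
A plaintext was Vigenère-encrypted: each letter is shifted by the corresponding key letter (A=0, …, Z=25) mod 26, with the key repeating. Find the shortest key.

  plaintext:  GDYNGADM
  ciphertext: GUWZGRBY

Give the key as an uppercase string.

  i= 0: G-G =  0 → A
  i= 1: U-D = 17 → R
  i= 2: W-Y = 24 → Y
  i= 3: Z-N = 12 → M
  i= 4: G-G =  0 → A
  i= 5: R-A = 17 → R
  i= 6: B-D = 24 → Y
  i= 7: Y-M = 12 → M
  shifts repeat with period 4: ARYM

ARYM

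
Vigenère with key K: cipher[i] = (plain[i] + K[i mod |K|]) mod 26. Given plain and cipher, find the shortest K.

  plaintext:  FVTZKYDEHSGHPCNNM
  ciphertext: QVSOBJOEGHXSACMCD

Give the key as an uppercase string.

  i= 0: Q-F = 11 → L
  i= 1: V-V =  0 → A
  i= 2: S-T = 25 → Z
  i= 3: O-Z = 15 → P
  i= 4: B-K = 17 → R
  i= 5: J-Y = 11 → L
  i= 6: O-D = 11 → L
  i= 7: E-E =  0 → A
  i= 8: G-H = 25 → Z
  i= 9: H-S = 15 → P
  i=10: X-G = 17 → R
  i=11: S-H = 11 → L
  i=12: A-P = 11 → L
  i=13: C-C =  0 → A
  i=14: M-N = 25 → Z
  i=15: C-N = 15 → P
  i=16: D-M = 17 → R
  shifts repeat with period 6: LAZPRL

LAZPRL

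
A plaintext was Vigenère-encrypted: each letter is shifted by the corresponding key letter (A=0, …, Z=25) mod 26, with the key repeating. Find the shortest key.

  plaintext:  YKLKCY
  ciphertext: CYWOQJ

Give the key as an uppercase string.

EOL

  i= 0: C-Y =  4 → E
  i= 1: Y-K = 14 → O
  i= 2: W-L = 11 → L
  i= 3: O-K =  4 → E
  i= 4: Q-C = 14 → O
  i= 5: J-Y = 11 → L
  shifts repeat with period 3: EOL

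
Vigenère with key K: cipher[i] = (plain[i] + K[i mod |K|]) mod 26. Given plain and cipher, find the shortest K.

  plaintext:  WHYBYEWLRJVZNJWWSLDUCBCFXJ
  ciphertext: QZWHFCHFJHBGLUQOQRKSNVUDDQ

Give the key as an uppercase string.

USYGHYL

  i= 0: Q-W = 20 → U
  i= 1: Z-H = 18 → S
  i= 2: W-Y = 24 → Y
  i= 3: H-B =  6 → G
  i= 4: F-Y =  7 → H
  i= 5: C-E = 24 → Y
  i= 6: H-W = 11 → L
  i= 7: F-L = 20 → U
  i= 8: J-R = 18 → S
  i= 9: H-J = 24 → Y
  i=10: B-V =  6 → G
  i=11: G-Z =  7 → H
  i=12: L-N = 24 → Y
  i=13: U-J = 11 → L
  i=14: Q-W = 20 → U
  i=15: O-W = 18 → S
  i=16: Q-S = 24 → Y
  i=17: R-L =  6 → G
  i=18: K-D =  7 → H
  i=19: S-U = 24 → Y
  i=20: N-C = 11 → L
  i=21: V-B = 20 → U
  i=22: U-C = 18 → S
  i=23: D-F = 24 → Y
  i=24: D-X =  6 → G
  i=25: Q-J =  7 → H
  shifts repeat with period 7: USYGHYL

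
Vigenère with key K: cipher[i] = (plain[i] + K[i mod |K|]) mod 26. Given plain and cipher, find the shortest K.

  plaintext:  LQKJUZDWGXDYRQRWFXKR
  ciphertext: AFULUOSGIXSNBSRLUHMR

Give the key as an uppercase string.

  i= 0: A-L = 15 → P
  i= 1: F-Q = 15 → P
  i= 2: U-K = 10 → K
  i= 3: L-J =  2 → C
  i= 4: U-U =  0 → A
  i= 5: O-Z = 15 → P
  i= 6: S-D = 15 → P
  i= 7: G-W = 10 → K
  i= 8: I-G =  2 → C
  i= 9: X-X =  0 → A
  i=10: S-D = 15 → P
  i=11: N-Y = 15 → P
  i=12: B-R = 10 → K
  i=13: S-Q =  2 → C
  i=14: R-R =  0 → A
  i=15: L-W = 15 → P
  i=16: U-F = 15 → P
  i=17: H-X = 10 → K
  i=18: M-K =  2 → C
  i=19: R-R =  0 → A
  shifts repeat with period 5: PPKCA

PPKCA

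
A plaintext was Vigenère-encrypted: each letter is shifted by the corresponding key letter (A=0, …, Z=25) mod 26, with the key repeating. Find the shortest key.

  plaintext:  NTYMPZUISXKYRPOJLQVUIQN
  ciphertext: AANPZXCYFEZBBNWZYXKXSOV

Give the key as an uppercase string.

NHPDKYIQ

  i= 0: A-N = 13 → N
  i= 1: A-T =  7 → H
  i= 2: N-Y = 15 → P
  i= 3: P-M =  3 → D
  i= 4: Z-P = 10 → K
  i= 5: X-Z = 24 → Y
  i= 6: C-U =  8 → I
  i= 7: Y-I = 16 → Q
  i= 8: F-S = 13 → N
  i= 9: E-X =  7 → H
  i=10: Z-K = 15 → P
  i=11: B-Y =  3 → D
  i=12: B-R = 10 → K
  i=13: N-P = 24 → Y
  i=14: W-O =  8 → I
  i=15: Z-J = 16 → Q
  i=16: Y-L = 13 → N
  i=17: X-Q =  7 → H
  i=18: K-V = 15 → P
  i=19: X-U =  3 → D
  i=20: S-I = 10 → K
  i=21: O-Q = 24 → Y
  i=22: V-N =  8 → I
  shifts repeat with period 8: NHPDKYIQ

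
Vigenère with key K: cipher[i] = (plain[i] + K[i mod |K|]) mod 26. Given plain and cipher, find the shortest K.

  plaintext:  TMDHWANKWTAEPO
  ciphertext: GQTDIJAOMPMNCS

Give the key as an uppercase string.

  i= 0: G-T = 13 → N
  i= 1: Q-M =  4 → E
  i= 2: T-D = 16 → Q
  i= 3: D-H = 22 → W
  i= 4: I-W = 12 → M
  i= 5: J-A =  9 → J
  i= 6: A-N = 13 → N
  i= 7: O-K =  4 → E
  i= 8: M-W = 16 → Q
  i= 9: P-T = 22 → W
  i=10: M-A = 12 → M
  i=11: N-E =  9 → J
  i=12: C-P = 13 → N
  i=13: S-O =  4 → E
  shifts repeat with period 6: NEQWMJ

NEQWMJ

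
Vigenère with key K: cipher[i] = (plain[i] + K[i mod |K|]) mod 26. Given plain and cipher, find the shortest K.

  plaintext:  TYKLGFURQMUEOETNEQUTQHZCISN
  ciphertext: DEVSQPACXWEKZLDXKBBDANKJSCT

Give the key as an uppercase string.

  i= 0: D-T = 10 → K
  i= 1: E-Y =  6 → G
  i= 2: V-K = 11 → L
  i= 3: S-L =  7 → H
  i= 4: Q-G = 10 → K
  i= 5: P-F = 10 → K
  i= 6: A-U =  6 → G
  i= 7: C-R = 11 → L
  i= 8: X-Q =  7 → H
  i= 9: W-M = 10 → K
  i=10: E-U = 10 → K
  i=11: K-E =  6 → G
  i=12: Z-O = 11 → L
  i=13: L-E =  7 → H
  i=14: D-T = 10 → K
  i=15: X-N = 10 → K
  i=16: K-E =  6 → G
  i=17: B-Q = 11 → L
  i=18: B-U =  7 → H
  i=19: D-T = 10 → K
  i=20: A-Q = 10 → K
  i=21: N-H =  6 → G
  i=22: K-Z = 11 → L
  i=23: J-C =  7 → H
  i=24: S-I = 10 → K
  i=25: C-S = 10 → K
  i=26: T-N =  6 → G
  shifts repeat with period 5: KGLHK

KGLHK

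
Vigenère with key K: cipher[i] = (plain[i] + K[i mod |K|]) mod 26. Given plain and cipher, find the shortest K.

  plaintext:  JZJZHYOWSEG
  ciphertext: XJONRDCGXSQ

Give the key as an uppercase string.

OKF

  i= 0: X-J = 14 → O
  i= 1: J-Z = 10 → K
  i= 2: O-J =  5 → F
  i= 3: N-Z = 14 → O
  i= 4: R-H = 10 → K
  i= 5: D-Y =  5 → F
  i= 6: C-O = 14 → O
  i= 7: G-W = 10 → K
  i= 8: X-S =  5 → F
  i= 9: S-E = 14 → O
  i=10: Q-G = 10 → K
  shifts repeat with period 3: OKF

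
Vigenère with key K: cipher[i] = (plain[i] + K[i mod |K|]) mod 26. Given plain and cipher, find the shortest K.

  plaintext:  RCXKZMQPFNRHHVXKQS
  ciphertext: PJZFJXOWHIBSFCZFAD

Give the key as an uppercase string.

  i= 0: P-R = 24 → Y
  i= 1: J-C =  7 → H
  i= 2: Z-X =  2 → C
  i= 3: F-K = 21 → V
  i= 4: J-Z = 10 → K
  i= 5: X-M = 11 → L
  i= 6: O-Q = 24 → Y
  i= 7: W-P =  7 → H
  i= 8: H-F =  2 → C
  i= 9: I-N = 21 → V
  i=10: B-R = 10 → K
  i=11: S-H = 11 → L
  i=12: F-H = 24 → Y
  i=13: C-V =  7 → H
  i=14: Z-X =  2 → C
  i=15: F-K = 21 → V
  i=16: A-Q = 10 → K
  i=17: D-S = 11 → L
  shifts repeat with period 6: YHCVKL

YHCVKL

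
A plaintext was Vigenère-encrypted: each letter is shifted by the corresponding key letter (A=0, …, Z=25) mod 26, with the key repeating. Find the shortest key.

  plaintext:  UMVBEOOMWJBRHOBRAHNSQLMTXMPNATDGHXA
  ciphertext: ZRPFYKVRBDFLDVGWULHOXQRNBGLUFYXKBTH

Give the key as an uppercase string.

FFUEUWH

  i= 0: Z-U =  5 → F
  i= 1: R-M =  5 → F
  i= 2: P-V = 20 → U
  i= 3: F-B =  4 → E
  i= 4: Y-E = 20 → U
  i= 5: K-O = 22 → W
  i= 6: V-O =  7 → H
  i= 7: R-M =  5 → F
  i= 8: B-W =  5 → F
  i= 9: D-J = 20 → U
  i=10: F-B =  4 → E
  i=11: L-R = 20 → U
  i=12: D-H = 22 → W
  i=13: V-O =  7 → H
  i=14: G-B =  5 → F
  i=15: W-R =  5 → F
  i=16: U-A = 20 → U
  i=17: L-H =  4 → E
  i=18: H-N = 20 → U
  i=19: O-S = 22 → W
  i=20: X-Q =  7 → H
  i=21: Q-L =  5 → F
  i=22: R-M =  5 → F
  i=23: N-T = 20 → U
  i=24: B-X =  4 → E
  i=25: G-M = 20 → U
  i=26: L-P = 22 → W
  i=27: U-N =  7 → H
  i=28: F-A =  5 → F
  i=29: Y-T =  5 → F
  i=30: X-D = 20 → U
  i=31: K-G =  4 → E
  i=32: B-H = 20 → U
  i=33: T-X = 22 → W
  i=34: H-A =  7 → H
  shifts repeat with period 7: FFUEUWH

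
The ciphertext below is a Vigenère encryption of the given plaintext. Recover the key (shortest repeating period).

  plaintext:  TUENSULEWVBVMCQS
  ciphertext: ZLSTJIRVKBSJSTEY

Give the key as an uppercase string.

GRO

  i= 0: Z-T =  6 → G
  i= 1: L-U = 17 → R
  i= 2: S-E = 14 → O
  i= 3: T-N =  6 → G
  i= 4: J-S = 17 → R
  i= 5: I-U = 14 → O
  i= 6: R-L =  6 → G
  i= 7: V-E = 17 → R
  i= 8: K-W = 14 → O
  i= 9: B-V =  6 → G
  i=10: S-B = 17 → R
  i=11: J-V = 14 → O
  i=12: S-M =  6 → G
  i=13: T-C = 17 → R
  i=14: E-Q = 14 → O
  i=15: Y-S =  6 → G
  shifts repeat with period 3: GRO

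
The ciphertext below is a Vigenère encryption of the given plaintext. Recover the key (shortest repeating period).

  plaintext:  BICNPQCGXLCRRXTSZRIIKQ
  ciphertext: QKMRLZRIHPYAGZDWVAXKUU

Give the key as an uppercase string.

PCKEWJ

  i= 0: Q-B = 15 → P
  i= 1: K-I =  2 → C
  i= 2: M-C = 10 → K
  i= 3: R-N =  4 → E
  i= 4: L-P = 22 → W
  i= 5: Z-Q =  9 → J
  i= 6: R-C = 15 → P
  i= 7: I-G =  2 → C
  i= 8: H-X = 10 → K
  i= 9: P-L =  4 → E
  i=10: Y-C = 22 → W
  i=11: A-R =  9 → J
  i=12: G-R = 15 → P
  i=13: Z-X =  2 → C
  i=14: D-T = 10 → K
  i=15: W-S =  4 → E
  i=16: V-Z = 22 → W
  i=17: A-R =  9 → J
  i=18: X-I = 15 → P
  i=19: K-I =  2 → C
  i=20: U-K = 10 → K
  i=21: U-Q =  4 → E
  shifts repeat with period 6: PCKEWJ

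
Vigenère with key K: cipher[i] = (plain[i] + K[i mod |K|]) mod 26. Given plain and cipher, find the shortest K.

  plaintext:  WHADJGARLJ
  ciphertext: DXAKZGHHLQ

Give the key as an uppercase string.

  i= 0: D-W =  7 → H
  i= 1: X-H = 16 → Q
  i= 2: A-A =  0 → A
  i= 3: K-D =  7 → H
  i= 4: Z-J = 16 → Q
  i= 5: G-G =  0 → A
  i= 6: H-A =  7 → H
  i= 7: H-R = 16 → Q
  i= 8: L-L =  0 → A
  i= 9: Q-J =  7 → H
  shifts repeat with period 3: HQA

HQA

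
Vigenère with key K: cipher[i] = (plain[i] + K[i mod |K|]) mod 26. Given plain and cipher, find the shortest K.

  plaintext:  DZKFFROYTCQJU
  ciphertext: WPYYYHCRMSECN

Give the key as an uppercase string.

TQOT

  i= 0: W-D = 19 → T
  i= 1: P-Z = 16 → Q
  i= 2: Y-K = 14 → O
  i= 3: Y-F = 19 → T
  i= 4: Y-F = 19 → T
  i= 5: H-R = 16 → Q
  i= 6: C-O = 14 → O
  i= 7: R-Y = 19 → T
  i= 8: M-T = 19 → T
  i= 9: S-C = 16 → Q
  i=10: E-Q = 14 → O
  i=11: C-J = 19 → T
  i=12: N-U = 19 → T
  shifts repeat with period 4: TQOT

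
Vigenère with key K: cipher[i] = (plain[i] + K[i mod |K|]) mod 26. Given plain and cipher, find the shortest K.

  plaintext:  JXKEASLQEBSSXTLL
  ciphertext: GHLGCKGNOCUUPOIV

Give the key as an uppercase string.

  i= 0: G-J = 23 → X
  i= 1: H-X = 10 → K
  i= 2: L-K =  1 → B
  i= 3: G-E =  2 → C
  i= 4: C-A =  2 → C
  i= 5: K-S = 18 → S
  i= 6: G-L = 21 → V
  i= 7: N-Q = 23 → X
  i= 8: O-E = 10 → K
  i= 9: C-B =  1 → B
  i=10: U-S =  2 → C
  i=11: U-S =  2 → C
  i=12: P-X = 18 → S
  i=13: O-T = 21 → V
  i=14: I-L = 23 → X
  i=15: V-L = 10 → K
  shifts repeat with period 7: XKBCCSV

XKBCCSV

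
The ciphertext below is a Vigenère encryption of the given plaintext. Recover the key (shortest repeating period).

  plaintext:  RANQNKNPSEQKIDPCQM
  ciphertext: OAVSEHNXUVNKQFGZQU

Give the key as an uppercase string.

XAICR

  i= 0: O-R = 23 → X
  i= 1: A-A =  0 → A
  i= 2: V-N =  8 → I
  i= 3: S-Q =  2 → C
  i= 4: E-N = 17 → R
  i= 5: H-K = 23 → X
  i= 6: N-N =  0 → A
  i= 7: X-P =  8 → I
  i= 8: U-S =  2 → C
  i= 9: V-E = 17 → R
  i=10: N-Q = 23 → X
  i=11: K-K =  0 → A
  i=12: Q-I =  8 → I
  i=13: F-D =  2 → C
  i=14: G-P = 17 → R
  i=15: Z-C = 23 → X
  i=16: Q-Q =  0 → A
  i=17: U-M =  8 → I
  shifts repeat with period 5: XAICR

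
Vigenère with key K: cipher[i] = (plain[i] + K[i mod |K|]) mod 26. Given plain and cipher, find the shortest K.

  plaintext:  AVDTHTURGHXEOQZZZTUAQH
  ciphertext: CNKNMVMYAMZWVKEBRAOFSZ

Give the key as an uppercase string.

  i= 0: C-A =  2 → C
  i= 1: N-V = 18 → S
  i= 2: K-D =  7 → H
  i= 3: N-T = 20 → U
  i= 4: M-H =  5 → F
  i= 5: V-T =  2 → C
  i= 6: M-U = 18 → S
  i= 7: Y-R =  7 → H
  i= 8: A-G = 20 → U
  i= 9: M-H =  5 → F
  i=10: Z-X =  2 → C
  i=11: W-E = 18 → S
  i=12: V-O =  7 → H
  i=13: K-Q = 20 → U
  i=14: E-Z =  5 → F
  i=15: B-Z =  2 → C
  i=16: R-Z = 18 → S
  i=17: A-T =  7 → H
  i=18: O-U = 20 → U
  i=19: F-A =  5 → F
  i=20: S-Q =  2 → C
  i=21: Z-H = 18 → S
  shifts repeat with period 5: CSHUF

CSHUF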